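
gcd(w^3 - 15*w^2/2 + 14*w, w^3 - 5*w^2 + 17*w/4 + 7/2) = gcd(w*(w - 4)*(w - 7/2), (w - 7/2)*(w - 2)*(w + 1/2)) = w - 7/2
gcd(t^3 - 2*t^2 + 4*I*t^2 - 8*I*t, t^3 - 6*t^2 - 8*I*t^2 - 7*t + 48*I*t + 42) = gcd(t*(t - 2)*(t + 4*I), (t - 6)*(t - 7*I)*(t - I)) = 1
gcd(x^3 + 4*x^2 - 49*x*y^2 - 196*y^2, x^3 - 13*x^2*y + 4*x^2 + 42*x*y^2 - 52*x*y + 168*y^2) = x^2 - 7*x*y + 4*x - 28*y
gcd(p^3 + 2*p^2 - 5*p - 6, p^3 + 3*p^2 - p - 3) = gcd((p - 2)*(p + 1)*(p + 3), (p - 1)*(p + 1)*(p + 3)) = p^2 + 4*p + 3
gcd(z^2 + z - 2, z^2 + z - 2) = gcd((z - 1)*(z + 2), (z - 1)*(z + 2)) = z^2 + z - 2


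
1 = 1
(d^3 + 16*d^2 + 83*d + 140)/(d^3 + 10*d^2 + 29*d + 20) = (d + 7)/(d + 1)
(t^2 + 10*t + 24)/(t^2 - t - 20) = (t + 6)/(t - 5)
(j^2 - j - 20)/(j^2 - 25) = (j + 4)/(j + 5)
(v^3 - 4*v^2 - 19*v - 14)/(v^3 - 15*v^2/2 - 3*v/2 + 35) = 2*(v + 1)/(2*v - 5)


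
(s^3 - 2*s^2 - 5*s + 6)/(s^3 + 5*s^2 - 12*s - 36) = (s - 1)/(s + 6)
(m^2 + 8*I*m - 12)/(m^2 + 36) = (m + 2*I)/(m - 6*I)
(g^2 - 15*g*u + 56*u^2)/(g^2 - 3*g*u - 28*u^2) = (g - 8*u)/(g + 4*u)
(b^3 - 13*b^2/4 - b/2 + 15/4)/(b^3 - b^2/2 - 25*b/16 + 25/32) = 8*(b^2 - 2*b - 3)/(8*b^2 + 6*b - 5)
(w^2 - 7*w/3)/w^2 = (w - 7/3)/w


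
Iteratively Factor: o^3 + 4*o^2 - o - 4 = (o + 4)*(o^2 - 1) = (o - 1)*(o + 4)*(o + 1)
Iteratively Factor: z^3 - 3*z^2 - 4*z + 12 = (z - 3)*(z^2 - 4) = (z - 3)*(z + 2)*(z - 2)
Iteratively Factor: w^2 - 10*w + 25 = (w - 5)*(w - 5)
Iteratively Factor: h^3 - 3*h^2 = (h)*(h^2 - 3*h) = h*(h - 3)*(h)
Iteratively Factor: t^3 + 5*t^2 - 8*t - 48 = (t + 4)*(t^2 + t - 12) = (t - 3)*(t + 4)*(t + 4)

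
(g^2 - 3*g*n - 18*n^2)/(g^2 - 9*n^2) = (g - 6*n)/(g - 3*n)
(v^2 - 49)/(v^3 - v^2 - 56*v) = (v - 7)/(v*(v - 8))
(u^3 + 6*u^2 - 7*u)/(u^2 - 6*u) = (u^2 + 6*u - 7)/(u - 6)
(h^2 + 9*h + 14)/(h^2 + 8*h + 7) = (h + 2)/(h + 1)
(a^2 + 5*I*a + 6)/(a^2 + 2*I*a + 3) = (a + 6*I)/(a + 3*I)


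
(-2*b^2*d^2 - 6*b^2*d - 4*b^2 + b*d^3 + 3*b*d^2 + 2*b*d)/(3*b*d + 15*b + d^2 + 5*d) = b*(-2*b*d^2 - 6*b*d - 4*b + d^3 + 3*d^2 + 2*d)/(3*b*d + 15*b + d^2 + 5*d)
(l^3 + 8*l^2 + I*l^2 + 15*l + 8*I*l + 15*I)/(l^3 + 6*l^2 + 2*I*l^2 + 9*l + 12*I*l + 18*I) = (l^2 + l*(5 + I) + 5*I)/(l^2 + l*(3 + 2*I) + 6*I)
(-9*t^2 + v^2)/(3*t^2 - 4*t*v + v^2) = (-3*t - v)/(t - v)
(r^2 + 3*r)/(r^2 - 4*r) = (r + 3)/(r - 4)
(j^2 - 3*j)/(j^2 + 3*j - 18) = j/(j + 6)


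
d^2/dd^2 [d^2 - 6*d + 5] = 2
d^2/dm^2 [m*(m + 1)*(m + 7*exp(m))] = 7*m^2*exp(m) + 35*m*exp(m) + 6*m + 28*exp(m) + 2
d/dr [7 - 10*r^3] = -30*r^2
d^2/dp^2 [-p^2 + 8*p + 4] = -2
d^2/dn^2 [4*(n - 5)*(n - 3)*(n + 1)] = 24*n - 56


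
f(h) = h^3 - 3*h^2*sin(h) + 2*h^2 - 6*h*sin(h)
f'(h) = -3*h^2*cos(h) + 3*h^2 - 6*h*sin(h) - 6*h*cos(h) + 4*h - 6*sin(h)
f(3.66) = 106.61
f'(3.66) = 122.66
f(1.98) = -6.09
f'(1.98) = 12.68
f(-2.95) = -6.67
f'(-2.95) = 20.33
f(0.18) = -0.14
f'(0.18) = -1.61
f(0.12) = -0.06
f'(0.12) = -1.04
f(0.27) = -0.32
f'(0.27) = -2.51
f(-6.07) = -165.64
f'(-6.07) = 20.25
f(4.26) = 185.56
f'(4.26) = 134.84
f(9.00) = 768.60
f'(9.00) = 524.88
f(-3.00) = -7.73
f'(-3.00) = 22.22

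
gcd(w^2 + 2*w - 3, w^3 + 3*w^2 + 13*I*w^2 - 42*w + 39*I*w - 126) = w + 3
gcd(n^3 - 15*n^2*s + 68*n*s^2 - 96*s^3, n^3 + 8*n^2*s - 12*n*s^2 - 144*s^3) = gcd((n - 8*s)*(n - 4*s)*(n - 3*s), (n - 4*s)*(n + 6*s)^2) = -n + 4*s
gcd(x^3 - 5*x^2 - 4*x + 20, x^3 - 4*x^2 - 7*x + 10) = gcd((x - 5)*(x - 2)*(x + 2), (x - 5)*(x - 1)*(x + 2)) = x^2 - 3*x - 10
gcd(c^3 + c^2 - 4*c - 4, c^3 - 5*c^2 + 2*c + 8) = c^2 - c - 2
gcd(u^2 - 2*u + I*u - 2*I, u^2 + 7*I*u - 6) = u + I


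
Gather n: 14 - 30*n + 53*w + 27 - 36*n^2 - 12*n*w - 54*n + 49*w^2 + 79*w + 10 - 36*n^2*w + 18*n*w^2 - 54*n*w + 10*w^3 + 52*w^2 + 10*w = n^2*(-36*w - 36) + n*(18*w^2 - 66*w - 84) + 10*w^3 + 101*w^2 + 142*w + 51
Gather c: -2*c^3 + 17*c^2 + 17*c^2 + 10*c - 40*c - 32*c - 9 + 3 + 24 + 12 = -2*c^3 + 34*c^2 - 62*c + 30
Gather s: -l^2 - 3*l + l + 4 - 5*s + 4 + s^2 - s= -l^2 - 2*l + s^2 - 6*s + 8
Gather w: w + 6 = w + 6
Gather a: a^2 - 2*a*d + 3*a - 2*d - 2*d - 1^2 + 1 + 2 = a^2 + a*(3 - 2*d) - 4*d + 2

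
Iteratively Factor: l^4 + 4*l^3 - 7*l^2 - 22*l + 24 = (l - 2)*(l^3 + 6*l^2 + 5*l - 12) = (l - 2)*(l + 4)*(l^2 + 2*l - 3) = (l - 2)*(l - 1)*(l + 4)*(l + 3)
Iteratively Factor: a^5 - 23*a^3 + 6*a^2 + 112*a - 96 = (a - 2)*(a^4 + 2*a^3 - 19*a^2 - 32*a + 48) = (a - 2)*(a + 4)*(a^3 - 2*a^2 - 11*a + 12) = (a - 2)*(a + 3)*(a + 4)*(a^2 - 5*a + 4) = (a - 2)*(a - 1)*(a + 3)*(a + 4)*(a - 4)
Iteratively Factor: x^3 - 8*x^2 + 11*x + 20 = (x - 4)*(x^2 - 4*x - 5) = (x - 5)*(x - 4)*(x + 1)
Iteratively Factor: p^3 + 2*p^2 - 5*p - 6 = (p + 3)*(p^2 - p - 2) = (p - 2)*(p + 3)*(p + 1)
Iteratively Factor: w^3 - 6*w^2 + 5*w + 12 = (w - 3)*(w^2 - 3*w - 4) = (w - 3)*(w + 1)*(w - 4)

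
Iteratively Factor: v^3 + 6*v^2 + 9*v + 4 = (v + 4)*(v^2 + 2*v + 1) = (v + 1)*(v + 4)*(v + 1)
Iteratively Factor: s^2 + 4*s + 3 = (s + 1)*(s + 3)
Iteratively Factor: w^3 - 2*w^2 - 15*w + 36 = (w + 4)*(w^2 - 6*w + 9) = (w - 3)*(w + 4)*(w - 3)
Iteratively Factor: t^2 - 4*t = (t - 4)*(t)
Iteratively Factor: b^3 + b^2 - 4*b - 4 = (b + 2)*(b^2 - b - 2) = (b - 2)*(b + 2)*(b + 1)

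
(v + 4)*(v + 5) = v^2 + 9*v + 20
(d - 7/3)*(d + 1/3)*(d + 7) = d^3 + 5*d^2 - 133*d/9 - 49/9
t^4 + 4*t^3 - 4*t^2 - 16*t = t*(t - 2)*(t + 2)*(t + 4)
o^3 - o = o*(o - 1)*(o + 1)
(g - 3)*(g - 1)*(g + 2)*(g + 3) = g^4 + g^3 - 11*g^2 - 9*g + 18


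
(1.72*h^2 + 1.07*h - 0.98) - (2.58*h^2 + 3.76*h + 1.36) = -0.86*h^2 - 2.69*h - 2.34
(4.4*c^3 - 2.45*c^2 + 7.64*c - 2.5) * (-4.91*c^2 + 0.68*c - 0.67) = -21.604*c^5 + 15.0215*c^4 - 42.1264*c^3 + 19.1117*c^2 - 6.8188*c + 1.675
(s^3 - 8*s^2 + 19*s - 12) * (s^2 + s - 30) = s^5 - 7*s^4 - 19*s^3 + 247*s^2 - 582*s + 360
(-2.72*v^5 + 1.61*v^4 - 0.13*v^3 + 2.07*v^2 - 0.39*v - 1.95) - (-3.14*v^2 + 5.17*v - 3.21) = -2.72*v^5 + 1.61*v^4 - 0.13*v^3 + 5.21*v^2 - 5.56*v + 1.26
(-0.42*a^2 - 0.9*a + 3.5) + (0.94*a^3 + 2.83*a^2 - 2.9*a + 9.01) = 0.94*a^3 + 2.41*a^2 - 3.8*a + 12.51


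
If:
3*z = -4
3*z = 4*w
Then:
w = -1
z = -4/3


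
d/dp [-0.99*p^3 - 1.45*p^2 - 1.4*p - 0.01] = -2.97*p^2 - 2.9*p - 1.4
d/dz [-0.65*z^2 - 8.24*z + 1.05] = -1.3*z - 8.24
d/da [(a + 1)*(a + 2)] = 2*a + 3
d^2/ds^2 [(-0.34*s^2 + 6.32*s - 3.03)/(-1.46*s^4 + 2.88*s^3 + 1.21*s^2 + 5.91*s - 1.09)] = (4.348464*s^8 - 170.238336*s^7 + 561.205816*s^6 - 594.545808*s^5 - 301.814364*s^4 + 472.233964*s^3 + 42.8058059999999*s^2 + 137.064966*s + 139.039112)/(3.112136*s^12 - 18.417024*s^11 + 28.591764*s^10 - 31.154292*s^9 + 132.376626*s^8 - 124.565292*s^7 + 43.211633*s^6 - 361.377729*s^5 - 5.48148599999998*s^4 - 169.922061*s^3 + 109.902084*s^2 - 21.065013*s + 1.295029)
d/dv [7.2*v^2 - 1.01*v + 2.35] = 14.4*v - 1.01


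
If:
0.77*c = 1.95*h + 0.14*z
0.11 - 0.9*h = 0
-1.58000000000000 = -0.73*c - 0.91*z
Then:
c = 0.55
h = 0.12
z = 1.30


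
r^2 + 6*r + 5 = (r + 1)*(r + 5)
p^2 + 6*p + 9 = (p + 3)^2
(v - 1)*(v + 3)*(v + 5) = v^3 + 7*v^2 + 7*v - 15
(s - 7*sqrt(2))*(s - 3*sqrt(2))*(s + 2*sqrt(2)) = s^3 - 8*sqrt(2)*s^2 + 2*s + 84*sqrt(2)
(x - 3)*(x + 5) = x^2 + 2*x - 15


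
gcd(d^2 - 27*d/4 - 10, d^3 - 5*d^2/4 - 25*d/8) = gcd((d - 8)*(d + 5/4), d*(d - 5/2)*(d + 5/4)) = d + 5/4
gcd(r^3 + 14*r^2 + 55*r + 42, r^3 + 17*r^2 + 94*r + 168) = r^2 + 13*r + 42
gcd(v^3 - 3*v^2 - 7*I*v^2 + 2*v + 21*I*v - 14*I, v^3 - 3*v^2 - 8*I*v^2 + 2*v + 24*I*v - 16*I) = v^2 - 3*v + 2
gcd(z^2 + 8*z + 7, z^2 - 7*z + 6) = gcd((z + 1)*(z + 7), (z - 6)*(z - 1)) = 1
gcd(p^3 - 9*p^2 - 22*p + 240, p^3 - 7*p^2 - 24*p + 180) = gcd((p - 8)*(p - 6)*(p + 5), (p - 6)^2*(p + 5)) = p^2 - p - 30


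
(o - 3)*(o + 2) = o^2 - o - 6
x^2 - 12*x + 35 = (x - 7)*(x - 5)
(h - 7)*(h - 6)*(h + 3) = h^3 - 10*h^2 + 3*h + 126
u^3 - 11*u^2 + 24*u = u*(u - 8)*(u - 3)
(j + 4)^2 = j^2 + 8*j + 16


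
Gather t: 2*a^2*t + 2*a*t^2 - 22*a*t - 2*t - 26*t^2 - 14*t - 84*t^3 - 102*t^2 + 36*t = -84*t^3 + t^2*(2*a - 128) + t*(2*a^2 - 22*a + 20)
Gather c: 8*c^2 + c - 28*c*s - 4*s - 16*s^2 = 8*c^2 + c*(1 - 28*s) - 16*s^2 - 4*s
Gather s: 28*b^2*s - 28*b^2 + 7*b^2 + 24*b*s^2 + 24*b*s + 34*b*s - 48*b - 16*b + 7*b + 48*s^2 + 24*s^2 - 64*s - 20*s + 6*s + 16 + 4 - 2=-21*b^2 - 57*b + s^2*(24*b + 72) + s*(28*b^2 + 58*b - 78) + 18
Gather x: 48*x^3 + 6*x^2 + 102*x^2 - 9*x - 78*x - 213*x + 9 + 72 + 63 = 48*x^3 + 108*x^2 - 300*x + 144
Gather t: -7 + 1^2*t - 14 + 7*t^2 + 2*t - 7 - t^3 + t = -t^3 + 7*t^2 + 4*t - 28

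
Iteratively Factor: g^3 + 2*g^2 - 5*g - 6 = (g - 2)*(g^2 + 4*g + 3) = (g - 2)*(g + 3)*(g + 1)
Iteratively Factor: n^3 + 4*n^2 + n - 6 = (n - 1)*(n^2 + 5*n + 6) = (n - 1)*(n + 3)*(n + 2)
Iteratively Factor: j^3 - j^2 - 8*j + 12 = (j + 3)*(j^2 - 4*j + 4) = (j - 2)*(j + 3)*(j - 2)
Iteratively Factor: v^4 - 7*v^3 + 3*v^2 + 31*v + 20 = (v - 5)*(v^3 - 2*v^2 - 7*v - 4) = (v - 5)*(v - 4)*(v^2 + 2*v + 1) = (v - 5)*(v - 4)*(v + 1)*(v + 1)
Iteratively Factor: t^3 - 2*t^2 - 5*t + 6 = (t + 2)*(t^2 - 4*t + 3) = (t - 3)*(t + 2)*(t - 1)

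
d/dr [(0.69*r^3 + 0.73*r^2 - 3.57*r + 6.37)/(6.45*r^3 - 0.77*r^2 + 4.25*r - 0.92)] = (-5.2398*r^4 + 51.918*r^3 - 124.8103*r^2 + 8.4666*r - 23.7881)/(41.6025*r^6 - 9.933*r^5 + 55.4179*r^4 - 18.413*r^3 + 19.4793*r^2 - 7.82*r + 0.8464)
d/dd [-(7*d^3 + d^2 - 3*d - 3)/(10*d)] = (-14*d^3 - d^2 - 3)/(10*d^2)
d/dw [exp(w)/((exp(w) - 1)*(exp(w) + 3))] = (-exp(2*w) - 3)*exp(w)/(exp(4*w) + 4*exp(3*w) - 2*exp(2*w) - 12*exp(w) + 9)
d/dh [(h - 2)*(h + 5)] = 2*h + 3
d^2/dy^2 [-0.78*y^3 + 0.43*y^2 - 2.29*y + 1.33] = 0.86 - 4.68*y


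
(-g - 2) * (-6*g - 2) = 6*g^2 + 14*g + 4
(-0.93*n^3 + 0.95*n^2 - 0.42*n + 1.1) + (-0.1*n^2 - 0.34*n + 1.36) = -0.93*n^3 + 0.85*n^2 - 0.76*n + 2.46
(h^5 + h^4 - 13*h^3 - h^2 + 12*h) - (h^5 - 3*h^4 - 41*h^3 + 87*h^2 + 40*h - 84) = 4*h^4 + 28*h^3 - 88*h^2 - 28*h + 84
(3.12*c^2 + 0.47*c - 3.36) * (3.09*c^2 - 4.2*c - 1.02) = 9.6408*c^4 - 11.6517*c^3 - 15.5388*c^2 + 13.6326*c + 3.4272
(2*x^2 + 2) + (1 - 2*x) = 2*x^2 - 2*x + 3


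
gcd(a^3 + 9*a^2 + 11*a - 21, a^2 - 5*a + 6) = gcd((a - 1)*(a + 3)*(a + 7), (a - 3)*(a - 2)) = 1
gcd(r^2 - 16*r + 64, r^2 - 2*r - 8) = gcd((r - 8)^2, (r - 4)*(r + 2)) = 1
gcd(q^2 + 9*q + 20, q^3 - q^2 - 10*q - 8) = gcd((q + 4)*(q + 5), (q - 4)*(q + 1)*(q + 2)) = 1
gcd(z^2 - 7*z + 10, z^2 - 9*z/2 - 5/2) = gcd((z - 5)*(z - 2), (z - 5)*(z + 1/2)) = z - 5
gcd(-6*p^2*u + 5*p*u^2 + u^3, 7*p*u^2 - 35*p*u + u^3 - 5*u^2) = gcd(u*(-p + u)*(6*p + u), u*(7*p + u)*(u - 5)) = u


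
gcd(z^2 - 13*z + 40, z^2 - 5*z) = z - 5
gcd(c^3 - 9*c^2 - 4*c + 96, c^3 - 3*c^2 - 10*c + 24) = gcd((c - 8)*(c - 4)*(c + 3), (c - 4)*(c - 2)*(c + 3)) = c^2 - c - 12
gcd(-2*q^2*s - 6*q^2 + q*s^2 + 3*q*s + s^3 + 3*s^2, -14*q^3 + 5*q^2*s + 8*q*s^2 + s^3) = 2*q^2 - q*s - s^2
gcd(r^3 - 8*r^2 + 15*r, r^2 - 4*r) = r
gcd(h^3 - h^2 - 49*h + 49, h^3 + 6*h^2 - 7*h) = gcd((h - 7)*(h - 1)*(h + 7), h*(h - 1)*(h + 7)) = h^2 + 6*h - 7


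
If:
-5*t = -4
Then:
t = 4/5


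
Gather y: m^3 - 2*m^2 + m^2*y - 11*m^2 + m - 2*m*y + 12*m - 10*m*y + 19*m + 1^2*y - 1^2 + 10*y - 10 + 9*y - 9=m^3 - 13*m^2 + 32*m + y*(m^2 - 12*m + 20) - 20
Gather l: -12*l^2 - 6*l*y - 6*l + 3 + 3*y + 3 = -12*l^2 + l*(-6*y - 6) + 3*y + 6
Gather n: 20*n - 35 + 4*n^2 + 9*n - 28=4*n^2 + 29*n - 63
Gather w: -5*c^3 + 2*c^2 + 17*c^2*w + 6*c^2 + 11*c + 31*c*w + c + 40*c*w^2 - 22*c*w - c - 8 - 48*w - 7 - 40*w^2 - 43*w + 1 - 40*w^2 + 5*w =-5*c^3 + 8*c^2 + 11*c + w^2*(40*c - 80) + w*(17*c^2 + 9*c - 86) - 14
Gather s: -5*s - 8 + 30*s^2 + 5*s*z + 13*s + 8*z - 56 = 30*s^2 + s*(5*z + 8) + 8*z - 64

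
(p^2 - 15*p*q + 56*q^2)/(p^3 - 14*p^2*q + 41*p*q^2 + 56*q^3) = 1/(p + q)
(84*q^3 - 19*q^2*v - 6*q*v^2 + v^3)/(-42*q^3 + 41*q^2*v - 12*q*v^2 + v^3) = (-4*q - v)/(2*q - v)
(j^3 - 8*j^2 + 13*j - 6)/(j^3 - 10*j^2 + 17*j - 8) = (j - 6)/(j - 8)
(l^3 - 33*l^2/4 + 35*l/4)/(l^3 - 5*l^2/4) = (l - 7)/l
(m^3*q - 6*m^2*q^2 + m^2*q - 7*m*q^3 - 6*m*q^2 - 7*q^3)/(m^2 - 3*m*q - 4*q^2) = q*(-m^2 + 7*m*q - m + 7*q)/(-m + 4*q)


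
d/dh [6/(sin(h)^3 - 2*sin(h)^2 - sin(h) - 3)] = 6*(-3*sin(h)^2 + 4*sin(h) + 1)*cos(h)/(sin(h)*cos(h)^2 - 2*cos(h)^2 + 5)^2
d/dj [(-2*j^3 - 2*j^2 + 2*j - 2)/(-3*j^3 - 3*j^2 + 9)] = 2*(2*j^3 - 11*j^2 - 8*j + 3)/(3*(j^6 + 2*j^5 + j^4 - 6*j^3 - 6*j^2 + 9))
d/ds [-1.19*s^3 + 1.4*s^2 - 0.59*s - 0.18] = -3.57*s^2 + 2.8*s - 0.59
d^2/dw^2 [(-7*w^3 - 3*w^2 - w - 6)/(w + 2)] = 2*(-7*w^3 - 42*w^2 - 84*w - 16)/(w^3 + 6*w^2 + 12*w + 8)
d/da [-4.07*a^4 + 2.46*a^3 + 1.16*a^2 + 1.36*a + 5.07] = -16.28*a^3 + 7.38*a^2 + 2.32*a + 1.36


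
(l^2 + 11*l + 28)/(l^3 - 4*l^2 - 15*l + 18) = (l^2 + 11*l + 28)/(l^3 - 4*l^2 - 15*l + 18)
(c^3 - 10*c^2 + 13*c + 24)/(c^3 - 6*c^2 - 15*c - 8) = (c - 3)/(c + 1)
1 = 1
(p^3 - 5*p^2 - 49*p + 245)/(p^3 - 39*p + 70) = (p - 7)/(p - 2)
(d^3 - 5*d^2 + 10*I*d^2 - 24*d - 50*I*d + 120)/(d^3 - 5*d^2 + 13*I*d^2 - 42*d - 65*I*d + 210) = (d + 4*I)/(d + 7*I)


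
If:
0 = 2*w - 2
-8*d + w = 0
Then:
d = 1/8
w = 1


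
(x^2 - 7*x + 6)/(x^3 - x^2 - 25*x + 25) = (x - 6)/(x^2 - 25)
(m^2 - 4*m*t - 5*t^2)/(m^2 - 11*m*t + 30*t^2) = (-m - t)/(-m + 6*t)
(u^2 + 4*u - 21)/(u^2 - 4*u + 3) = (u + 7)/(u - 1)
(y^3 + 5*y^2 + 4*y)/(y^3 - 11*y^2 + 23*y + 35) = y*(y + 4)/(y^2 - 12*y + 35)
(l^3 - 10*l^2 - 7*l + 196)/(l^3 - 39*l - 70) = (l^2 - 3*l - 28)/(l^2 + 7*l + 10)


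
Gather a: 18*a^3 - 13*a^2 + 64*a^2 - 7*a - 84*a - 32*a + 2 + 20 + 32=18*a^3 + 51*a^2 - 123*a + 54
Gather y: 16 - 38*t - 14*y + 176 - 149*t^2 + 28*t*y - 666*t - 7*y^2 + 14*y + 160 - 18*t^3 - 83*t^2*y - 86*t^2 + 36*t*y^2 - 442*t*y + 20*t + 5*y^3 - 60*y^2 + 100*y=-18*t^3 - 235*t^2 - 684*t + 5*y^3 + y^2*(36*t - 67) + y*(-83*t^2 - 414*t + 100) + 352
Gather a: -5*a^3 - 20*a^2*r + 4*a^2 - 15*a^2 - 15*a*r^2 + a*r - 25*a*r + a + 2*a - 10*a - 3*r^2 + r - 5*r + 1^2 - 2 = -5*a^3 + a^2*(-20*r - 11) + a*(-15*r^2 - 24*r - 7) - 3*r^2 - 4*r - 1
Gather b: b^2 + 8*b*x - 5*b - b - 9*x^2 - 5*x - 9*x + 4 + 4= b^2 + b*(8*x - 6) - 9*x^2 - 14*x + 8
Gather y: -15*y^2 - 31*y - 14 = -15*y^2 - 31*y - 14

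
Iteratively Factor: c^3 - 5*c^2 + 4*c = (c)*(c^2 - 5*c + 4) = c*(c - 4)*(c - 1)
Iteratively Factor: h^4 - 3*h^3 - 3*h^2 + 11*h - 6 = (h - 3)*(h^3 - 3*h + 2) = (h - 3)*(h - 1)*(h^2 + h - 2) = (h - 3)*(h - 1)^2*(h + 2)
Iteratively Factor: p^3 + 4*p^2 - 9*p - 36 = (p - 3)*(p^2 + 7*p + 12) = (p - 3)*(p + 3)*(p + 4)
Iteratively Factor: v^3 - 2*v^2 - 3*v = (v + 1)*(v^2 - 3*v) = (v - 3)*(v + 1)*(v)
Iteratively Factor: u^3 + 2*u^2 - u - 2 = (u - 1)*(u^2 + 3*u + 2) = (u - 1)*(u + 2)*(u + 1)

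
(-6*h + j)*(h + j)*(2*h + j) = -12*h^3 - 16*h^2*j - 3*h*j^2 + j^3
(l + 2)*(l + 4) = l^2 + 6*l + 8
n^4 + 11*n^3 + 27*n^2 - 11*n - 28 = (n - 1)*(n + 1)*(n + 4)*(n + 7)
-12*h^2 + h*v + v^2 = (-3*h + v)*(4*h + v)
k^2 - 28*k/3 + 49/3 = (k - 7)*(k - 7/3)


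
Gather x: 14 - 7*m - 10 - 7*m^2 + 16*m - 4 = -7*m^2 + 9*m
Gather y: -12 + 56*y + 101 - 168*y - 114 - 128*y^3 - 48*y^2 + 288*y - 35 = -128*y^3 - 48*y^2 + 176*y - 60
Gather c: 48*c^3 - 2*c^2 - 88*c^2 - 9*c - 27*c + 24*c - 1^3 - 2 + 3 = 48*c^3 - 90*c^2 - 12*c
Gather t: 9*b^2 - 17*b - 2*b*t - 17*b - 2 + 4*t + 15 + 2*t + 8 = 9*b^2 - 34*b + t*(6 - 2*b) + 21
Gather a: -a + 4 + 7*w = -a + 7*w + 4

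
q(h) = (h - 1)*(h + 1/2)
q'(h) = 2*h - 1/2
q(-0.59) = 0.14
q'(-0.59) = -1.68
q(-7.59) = 60.90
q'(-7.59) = -15.68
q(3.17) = 7.96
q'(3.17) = 5.84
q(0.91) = -0.13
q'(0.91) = 1.32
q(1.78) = 1.78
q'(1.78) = 3.06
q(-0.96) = 0.90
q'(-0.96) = -2.42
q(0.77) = -0.29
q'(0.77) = 1.04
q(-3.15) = 11.00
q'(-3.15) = -6.80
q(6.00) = 32.50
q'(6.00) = 11.50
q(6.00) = 32.50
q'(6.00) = 11.50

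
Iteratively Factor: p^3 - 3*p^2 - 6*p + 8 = (p + 2)*(p^2 - 5*p + 4) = (p - 4)*(p + 2)*(p - 1)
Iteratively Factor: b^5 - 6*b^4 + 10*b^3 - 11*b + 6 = (b + 1)*(b^4 - 7*b^3 + 17*b^2 - 17*b + 6) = (b - 1)*(b + 1)*(b^3 - 6*b^2 + 11*b - 6) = (b - 2)*(b - 1)*(b + 1)*(b^2 - 4*b + 3) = (b - 3)*(b - 2)*(b - 1)*(b + 1)*(b - 1)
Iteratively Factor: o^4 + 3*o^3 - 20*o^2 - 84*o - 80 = (o + 2)*(o^3 + o^2 - 22*o - 40) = (o + 2)*(o + 4)*(o^2 - 3*o - 10) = (o + 2)^2*(o + 4)*(o - 5)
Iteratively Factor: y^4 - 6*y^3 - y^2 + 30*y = (y - 3)*(y^3 - 3*y^2 - 10*y) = y*(y - 3)*(y^2 - 3*y - 10) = y*(y - 5)*(y - 3)*(y + 2)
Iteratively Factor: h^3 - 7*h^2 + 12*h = (h - 3)*(h^2 - 4*h) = h*(h - 3)*(h - 4)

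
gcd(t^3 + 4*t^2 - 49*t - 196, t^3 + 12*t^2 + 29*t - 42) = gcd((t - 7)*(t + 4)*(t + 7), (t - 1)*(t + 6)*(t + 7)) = t + 7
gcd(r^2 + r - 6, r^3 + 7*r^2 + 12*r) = r + 3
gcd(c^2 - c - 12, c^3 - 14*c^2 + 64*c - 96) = c - 4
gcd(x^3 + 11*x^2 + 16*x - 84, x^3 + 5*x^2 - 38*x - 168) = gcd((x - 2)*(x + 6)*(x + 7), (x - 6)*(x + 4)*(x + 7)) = x + 7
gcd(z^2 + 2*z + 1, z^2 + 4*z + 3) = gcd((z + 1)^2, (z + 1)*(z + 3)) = z + 1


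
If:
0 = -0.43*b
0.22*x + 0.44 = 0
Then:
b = 0.00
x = -2.00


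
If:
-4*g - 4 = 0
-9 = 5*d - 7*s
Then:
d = 7*s/5 - 9/5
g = -1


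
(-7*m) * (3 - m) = 7*m^2 - 21*m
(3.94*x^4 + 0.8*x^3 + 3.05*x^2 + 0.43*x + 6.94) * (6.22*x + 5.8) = 24.5068*x^5 + 27.828*x^4 + 23.611*x^3 + 20.3646*x^2 + 45.6608*x + 40.252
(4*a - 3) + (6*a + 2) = 10*a - 1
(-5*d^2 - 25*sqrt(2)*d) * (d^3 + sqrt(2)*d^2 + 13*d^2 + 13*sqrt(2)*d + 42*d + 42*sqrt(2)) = -5*d^5 - 65*d^4 - 30*sqrt(2)*d^4 - 390*sqrt(2)*d^3 - 260*d^3 - 1260*sqrt(2)*d^2 - 650*d^2 - 2100*d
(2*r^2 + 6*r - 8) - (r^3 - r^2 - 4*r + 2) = -r^3 + 3*r^2 + 10*r - 10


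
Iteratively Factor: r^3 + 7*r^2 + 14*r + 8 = (r + 2)*(r^2 + 5*r + 4) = (r + 1)*(r + 2)*(r + 4)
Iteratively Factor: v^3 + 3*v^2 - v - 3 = (v + 3)*(v^2 - 1) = (v - 1)*(v + 3)*(v + 1)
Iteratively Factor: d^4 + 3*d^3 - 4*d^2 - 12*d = (d)*(d^3 + 3*d^2 - 4*d - 12) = d*(d + 3)*(d^2 - 4) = d*(d - 2)*(d + 3)*(d + 2)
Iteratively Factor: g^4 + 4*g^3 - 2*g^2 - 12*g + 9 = (g - 1)*(g^3 + 5*g^2 + 3*g - 9) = (g - 1)^2*(g^2 + 6*g + 9) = (g - 1)^2*(g + 3)*(g + 3)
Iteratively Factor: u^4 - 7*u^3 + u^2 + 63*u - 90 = (u - 3)*(u^3 - 4*u^2 - 11*u + 30) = (u - 5)*(u - 3)*(u^2 + u - 6) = (u - 5)*(u - 3)*(u - 2)*(u + 3)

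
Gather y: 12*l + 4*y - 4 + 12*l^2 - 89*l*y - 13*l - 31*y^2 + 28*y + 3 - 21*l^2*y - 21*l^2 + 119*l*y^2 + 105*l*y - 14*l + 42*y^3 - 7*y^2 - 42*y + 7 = -9*l^2 - 15*l + 42*y^3 + y^2*(119*l - 38) + y*(-21*l^2 + 16*l - 10) + 6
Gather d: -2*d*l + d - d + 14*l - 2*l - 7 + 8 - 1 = -2*d*l + 12*l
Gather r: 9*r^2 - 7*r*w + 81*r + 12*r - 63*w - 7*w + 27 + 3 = 9*r^2 + r*(93 - 7*w) - 70*w + 30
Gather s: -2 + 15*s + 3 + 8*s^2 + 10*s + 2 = 8*s^2 + 25*s + 3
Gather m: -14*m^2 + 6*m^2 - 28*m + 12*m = -8*m^2 - 16*m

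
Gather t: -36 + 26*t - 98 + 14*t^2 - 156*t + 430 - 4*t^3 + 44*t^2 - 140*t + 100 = -4*t^3 + 58*t^2 - 270*t + 396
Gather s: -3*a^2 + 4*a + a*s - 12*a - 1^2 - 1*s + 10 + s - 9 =-3*a^2 + a*s - 8*a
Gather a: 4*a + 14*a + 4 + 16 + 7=18*a + 27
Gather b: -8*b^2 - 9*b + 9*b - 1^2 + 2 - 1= -8*b^2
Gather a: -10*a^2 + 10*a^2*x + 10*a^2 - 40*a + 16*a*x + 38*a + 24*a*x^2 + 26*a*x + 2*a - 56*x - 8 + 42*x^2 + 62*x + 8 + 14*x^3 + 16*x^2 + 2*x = 10*a^2*x + a*(24*x^2 + 42*x) + 14*x^3 + 58*x^2 + 8*x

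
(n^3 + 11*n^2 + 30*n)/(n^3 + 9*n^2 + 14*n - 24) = n*(n + 5)/(n^2 + 3*n - 4)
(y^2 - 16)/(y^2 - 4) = (y^2 - 16)/(y^2 - 4)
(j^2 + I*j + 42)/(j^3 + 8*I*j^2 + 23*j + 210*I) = (j - 6*I)/(j^2 + I*j + 30)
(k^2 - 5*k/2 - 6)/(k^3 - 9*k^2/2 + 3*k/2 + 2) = (2*k + 3)/(2*k^2 - k - 1)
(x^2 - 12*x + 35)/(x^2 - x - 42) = (x - 5)/(x + 6)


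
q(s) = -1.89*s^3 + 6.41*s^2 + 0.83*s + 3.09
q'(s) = -5.67*s^2 + 12.82*s + 0.83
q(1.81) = 14.38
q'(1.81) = 5.46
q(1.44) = 11.93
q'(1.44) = 7.53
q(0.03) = 3.12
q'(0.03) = 1.21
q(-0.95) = 9.71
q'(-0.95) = -16.47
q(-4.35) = 276.34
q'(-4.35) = -162.23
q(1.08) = 9.08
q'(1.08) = 8.06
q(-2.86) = 97.36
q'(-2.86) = -82.21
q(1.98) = 15.19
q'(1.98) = 3.98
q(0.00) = 3.09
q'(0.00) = 0.83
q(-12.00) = 4182.09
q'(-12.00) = -969.49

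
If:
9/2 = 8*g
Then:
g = 9/16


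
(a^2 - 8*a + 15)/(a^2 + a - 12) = (a - 5)/(a + 4)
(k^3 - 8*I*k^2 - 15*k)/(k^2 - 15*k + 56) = k*(k^2 - 8*I*k - 15)/(k^2 - 15*k + 56)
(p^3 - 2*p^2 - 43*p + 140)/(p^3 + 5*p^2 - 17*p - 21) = (p^2 - 9*p + 20)/(p^2 - 2*p - 3)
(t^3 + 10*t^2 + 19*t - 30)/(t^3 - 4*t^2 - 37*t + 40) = (t + 6)/(t - 8)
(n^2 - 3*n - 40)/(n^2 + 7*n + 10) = (n - 8)/(n + 2)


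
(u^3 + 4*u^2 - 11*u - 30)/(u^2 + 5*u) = u - 1 - 6/u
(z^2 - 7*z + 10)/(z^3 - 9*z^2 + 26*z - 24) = (z - 5)/(z^2 - 7*z + 12)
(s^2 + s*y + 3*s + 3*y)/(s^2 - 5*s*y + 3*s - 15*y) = (-s - y)/(-s + 5*y)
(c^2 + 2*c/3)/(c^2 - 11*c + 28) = c*(3*c + 2)/(3*(c^2 - 11*c + 28))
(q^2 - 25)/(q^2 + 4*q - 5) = (q - 5)/(q - 1)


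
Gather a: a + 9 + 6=a + 15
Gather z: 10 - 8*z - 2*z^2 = -2*z^2 - 8*z + 10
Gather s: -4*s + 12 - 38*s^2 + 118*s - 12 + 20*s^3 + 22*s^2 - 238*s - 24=20*s^3 - 16*s^2 - 124*s - 24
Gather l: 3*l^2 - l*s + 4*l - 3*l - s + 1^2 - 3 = 3*l^2 + l*(1 - s) - s - 2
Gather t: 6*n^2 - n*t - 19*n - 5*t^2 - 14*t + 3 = 6*n^2 - 19*n - 5*t^2 + t*(-n - 14) + 3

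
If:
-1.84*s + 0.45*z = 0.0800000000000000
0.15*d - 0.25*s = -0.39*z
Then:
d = -2.19239130434783*z - 0.072463768115942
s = 0.244565217391304*z - 0.0434782608695652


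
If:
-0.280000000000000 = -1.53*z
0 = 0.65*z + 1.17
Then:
No Solution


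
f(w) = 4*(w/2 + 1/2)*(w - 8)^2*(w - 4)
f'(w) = 4*(w/2 + 1/2)*(w - 8)^2 + 4*(w/2 + 1/2)*(w - 4)*(2*w - 16) + 2*(w - 8)^2*(w - 4) = 8*w^3 - 114*w^2 + 432*w - 256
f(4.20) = 30.04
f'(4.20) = 140.14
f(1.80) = -473.58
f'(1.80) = 198.90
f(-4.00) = 6912.00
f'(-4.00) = -4320.00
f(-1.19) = 166.56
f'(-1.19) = -945.00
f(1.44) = -537.61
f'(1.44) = 153.58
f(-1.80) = 891.25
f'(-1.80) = -1449.62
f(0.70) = -597.91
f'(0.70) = -6.72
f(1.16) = -574.00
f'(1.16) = 104.21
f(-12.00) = 140800.00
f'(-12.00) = -35680.00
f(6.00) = 112.00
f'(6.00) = -40.00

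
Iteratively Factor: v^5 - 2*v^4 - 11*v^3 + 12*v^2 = (v + 3)*(v^4 - 5*v^3 + 4*v^2) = v*(v + 3)*(v^3 - 5*v^2 + 4*v) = v^2*(v + 3)*(v^2 - 5*v + 4) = v^2*(v - 4)*(v + 3)*(v - 1)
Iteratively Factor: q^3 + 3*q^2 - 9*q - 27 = (q + 3)*(q^2 - 9) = (q - 3)*(q + 3)*(q + 3)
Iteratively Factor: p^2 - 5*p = (p - 5)*(p)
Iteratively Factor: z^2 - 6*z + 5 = (z - 1)*(z - 5)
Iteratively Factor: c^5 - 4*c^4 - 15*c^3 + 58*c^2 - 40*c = (c)*(c^4 - 4*c^3 - 15*c^2 + 58*c - 40) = c*(c - 2)*(c^3 - 2*c^2 - 19*c + 20) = c*(c - 5)*(c - 2)*(c^2 + 3*c - 4) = c*(c - 5)*(c - 2)*(c + 4)*(c - 1)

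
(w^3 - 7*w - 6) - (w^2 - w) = w^3 - w^2 - 6*w - 6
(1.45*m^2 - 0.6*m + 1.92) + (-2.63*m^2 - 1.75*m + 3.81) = -1.18*m^2 - 2.35*m + 5.73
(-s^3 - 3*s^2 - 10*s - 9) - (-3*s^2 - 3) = -s^3 - 10*s - 6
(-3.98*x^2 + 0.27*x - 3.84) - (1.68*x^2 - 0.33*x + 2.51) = -5.66*x^2 + 0.6*x - 6.35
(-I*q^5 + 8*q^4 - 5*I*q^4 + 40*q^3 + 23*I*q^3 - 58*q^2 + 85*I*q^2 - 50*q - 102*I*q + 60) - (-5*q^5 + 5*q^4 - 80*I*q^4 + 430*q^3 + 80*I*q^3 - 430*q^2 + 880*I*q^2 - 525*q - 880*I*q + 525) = 5*q^5 - I*q^5 + 3*q^4 + 75*I*q^4 - 390*q^3 - 57*I*q^3 + 372*q^2 - 795*I*q^2 + 475*q + 778*I*q - 465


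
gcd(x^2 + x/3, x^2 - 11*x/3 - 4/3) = x + 1/3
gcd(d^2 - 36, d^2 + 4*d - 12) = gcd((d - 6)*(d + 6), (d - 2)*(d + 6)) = d + 6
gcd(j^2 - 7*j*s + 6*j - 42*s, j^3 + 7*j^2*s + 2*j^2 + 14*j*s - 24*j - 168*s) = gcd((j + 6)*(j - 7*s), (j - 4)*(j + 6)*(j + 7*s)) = j + 6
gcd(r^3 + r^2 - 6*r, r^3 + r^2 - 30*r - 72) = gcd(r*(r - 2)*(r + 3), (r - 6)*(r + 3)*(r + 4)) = r + 3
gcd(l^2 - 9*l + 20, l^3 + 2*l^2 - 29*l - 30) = l - 5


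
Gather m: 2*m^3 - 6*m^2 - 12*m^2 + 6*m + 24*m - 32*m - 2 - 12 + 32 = 2*m^3 - 18*m^2 - 2*m + 18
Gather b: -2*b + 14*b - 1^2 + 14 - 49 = 12*b - 36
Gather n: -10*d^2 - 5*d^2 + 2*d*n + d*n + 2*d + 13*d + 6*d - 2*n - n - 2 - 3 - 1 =-15*d^2 + 21*d + n*(3*d - 3) - 6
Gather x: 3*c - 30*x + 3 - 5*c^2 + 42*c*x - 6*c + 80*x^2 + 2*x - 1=-5*c^2 - 3*c + 80*x^2 + x*(42*c - 28) + 2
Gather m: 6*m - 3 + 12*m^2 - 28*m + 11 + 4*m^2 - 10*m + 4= 16*m^2 - 32*m + 12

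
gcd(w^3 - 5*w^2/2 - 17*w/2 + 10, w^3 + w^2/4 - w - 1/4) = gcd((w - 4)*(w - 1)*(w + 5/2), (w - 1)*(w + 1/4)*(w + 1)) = w - 1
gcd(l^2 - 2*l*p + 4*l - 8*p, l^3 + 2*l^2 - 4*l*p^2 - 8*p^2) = -l + 2*p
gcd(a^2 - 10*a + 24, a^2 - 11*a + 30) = a - 6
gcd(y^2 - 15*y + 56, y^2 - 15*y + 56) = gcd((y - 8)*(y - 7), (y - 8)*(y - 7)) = y^2 - 15*y + 56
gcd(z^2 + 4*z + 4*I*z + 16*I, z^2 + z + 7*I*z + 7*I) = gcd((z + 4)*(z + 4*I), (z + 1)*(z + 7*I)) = 1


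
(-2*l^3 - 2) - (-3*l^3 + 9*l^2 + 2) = l^3 - 9*l^2 - 4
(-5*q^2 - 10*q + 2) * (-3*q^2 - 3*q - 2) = 15*q^4 + 45*q^3 + 34*q^2 + 14*q - 4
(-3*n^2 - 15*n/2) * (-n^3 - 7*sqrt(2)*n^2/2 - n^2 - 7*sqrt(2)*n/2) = 3*n^5 + 21*n^4/2 + 21*sqrt(2)*n^4/2 + 15*n^3/2 + 147*sqrt(2)*n^3/4 + 105*sqrt(2)*n^2/4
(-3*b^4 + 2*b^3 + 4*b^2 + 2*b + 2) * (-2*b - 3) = 6*b^5 + 5*b^4 - 14*b^3 - 16*b^2 - 10*b - 6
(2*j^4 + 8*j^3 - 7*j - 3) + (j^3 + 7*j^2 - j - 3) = 2*j^4 + 9*j^3 + 7*j^2 - 8*j - 6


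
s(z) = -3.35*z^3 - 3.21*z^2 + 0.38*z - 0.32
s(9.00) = -2699.06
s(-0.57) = -0.96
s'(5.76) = -370.03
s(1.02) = -6.83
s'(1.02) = -16.62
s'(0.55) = -6.19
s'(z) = -10.05*z^2 - 6.42*z + 0.38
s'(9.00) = -871.45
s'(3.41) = -138.37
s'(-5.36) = -253.94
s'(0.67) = -8.43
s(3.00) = -118.52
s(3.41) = -169.18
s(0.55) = -1.64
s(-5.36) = 421.29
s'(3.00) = -109.33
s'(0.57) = -6.54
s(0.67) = -2.51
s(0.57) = -1.77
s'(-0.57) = 0.77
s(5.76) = -744.83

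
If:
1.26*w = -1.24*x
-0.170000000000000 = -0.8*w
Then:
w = 0.21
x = -0.22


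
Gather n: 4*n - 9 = 4*n - 9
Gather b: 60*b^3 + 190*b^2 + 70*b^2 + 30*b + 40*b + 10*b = 60*b^3 + 260*b^2 + 80*b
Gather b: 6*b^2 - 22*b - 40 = 6*b^2 - 22*b - 40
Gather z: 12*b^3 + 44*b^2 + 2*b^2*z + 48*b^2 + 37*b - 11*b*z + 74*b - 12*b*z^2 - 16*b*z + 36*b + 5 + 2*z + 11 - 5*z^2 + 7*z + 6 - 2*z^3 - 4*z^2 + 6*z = 12*b^3 + 92*b^2 + 147*b - 2*z^3 + z^2*(-12*b - 9) + z*(2*b^2 - 27*b + 15) + 22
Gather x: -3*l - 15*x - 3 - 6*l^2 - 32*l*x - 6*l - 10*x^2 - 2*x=-6*l^2 - 9*l - 10*x^2 + x*(-32*l - 17) - 3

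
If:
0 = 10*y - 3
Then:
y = 3/10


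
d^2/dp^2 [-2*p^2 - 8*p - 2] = -4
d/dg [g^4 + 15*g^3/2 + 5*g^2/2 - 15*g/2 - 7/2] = 4*g^3 + 45*g^2/2 + 5*g - 15/2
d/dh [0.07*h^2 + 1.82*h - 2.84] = 0.14*h + 1.82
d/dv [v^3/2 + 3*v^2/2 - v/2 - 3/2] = 3*v^2/2 + 3*v - 1/2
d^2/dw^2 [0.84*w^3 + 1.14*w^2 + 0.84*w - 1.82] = 5.04*w + 2.28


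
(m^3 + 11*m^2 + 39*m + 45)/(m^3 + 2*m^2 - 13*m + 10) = (m^2 + 6*m + 9)/(m^2 - 3*m + 2)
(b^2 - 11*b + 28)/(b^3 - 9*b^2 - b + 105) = (b - 4)/(b^2 - 2*b - 15)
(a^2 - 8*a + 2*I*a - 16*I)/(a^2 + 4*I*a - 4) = (a - 8)/(a + 2*I)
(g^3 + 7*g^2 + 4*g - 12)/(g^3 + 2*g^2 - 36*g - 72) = (g - 1)/(g - 6)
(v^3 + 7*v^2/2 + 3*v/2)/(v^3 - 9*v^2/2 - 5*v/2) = (v + 3)/(v - 5)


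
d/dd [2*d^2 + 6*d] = 4*d + 6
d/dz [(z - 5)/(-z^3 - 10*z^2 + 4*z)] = (-z*(z^2 + 10*z - 4) + (z - 5)*(3*z^2 + 20*z - 4))/(z^2*(z^2 + 10*z - 4)^2)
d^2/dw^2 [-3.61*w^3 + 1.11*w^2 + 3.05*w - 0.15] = 2.22 - 21.66*w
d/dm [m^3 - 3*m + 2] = 3*m^2 - 3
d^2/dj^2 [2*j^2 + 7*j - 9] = 4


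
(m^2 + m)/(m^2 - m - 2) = m/(m - 2)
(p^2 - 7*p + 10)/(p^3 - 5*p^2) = (p - 2)/p^2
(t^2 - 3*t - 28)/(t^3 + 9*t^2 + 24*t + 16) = (t - 7)/(t^2 + 5*t + 4)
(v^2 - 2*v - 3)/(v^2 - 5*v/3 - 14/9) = 9*(-v^2 + 2*v + 3)/(-9*v^2 + 15*v + 14)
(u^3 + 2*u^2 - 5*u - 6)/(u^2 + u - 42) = (u^3 + 2*u^2 - 5*u - 6)/(u^2 + u - 42)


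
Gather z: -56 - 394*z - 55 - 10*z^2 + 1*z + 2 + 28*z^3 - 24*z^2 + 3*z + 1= 28*z^3 - 34*z^2 - 390*z - 108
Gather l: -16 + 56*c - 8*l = 56*c - 8*l - 16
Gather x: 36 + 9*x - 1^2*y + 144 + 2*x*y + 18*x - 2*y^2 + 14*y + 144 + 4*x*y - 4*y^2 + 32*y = x*(6*y + 27) - 6*y^2 + 45*y + 324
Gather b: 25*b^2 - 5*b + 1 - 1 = 25*b^2 - 5*b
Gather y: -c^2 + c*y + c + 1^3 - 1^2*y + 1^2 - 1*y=-c^2 + c + y*(c - 2) + 2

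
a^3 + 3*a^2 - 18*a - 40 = (a - 4)*(a + 2)*(a + 5)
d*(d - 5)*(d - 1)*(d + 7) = d^4 + d^3 - 37*d^2 + 35*d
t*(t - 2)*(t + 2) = t^3 - 4*t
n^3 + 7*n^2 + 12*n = n*(n + 3)*(n + 4)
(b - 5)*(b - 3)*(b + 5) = b^3 - 3*b^2 - 25*b + 75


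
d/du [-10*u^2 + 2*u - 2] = 2 - 20*u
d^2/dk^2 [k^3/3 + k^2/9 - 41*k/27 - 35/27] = 2*k + 2/9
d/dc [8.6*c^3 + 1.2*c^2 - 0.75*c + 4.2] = 25.8*c^2 + 2.4*c - 0.75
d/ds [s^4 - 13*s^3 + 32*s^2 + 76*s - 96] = 4*s^3 - 39*s^2 + 64*s + 76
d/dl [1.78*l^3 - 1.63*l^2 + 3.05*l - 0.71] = 5.34*l^2 - 3.26*l + 3.05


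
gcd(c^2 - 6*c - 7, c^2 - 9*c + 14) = c - 7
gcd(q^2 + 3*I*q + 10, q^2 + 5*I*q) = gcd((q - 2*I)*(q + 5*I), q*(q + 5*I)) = q + 5*I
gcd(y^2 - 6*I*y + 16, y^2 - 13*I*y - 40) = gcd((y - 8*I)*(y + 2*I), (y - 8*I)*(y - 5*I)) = y - 8*I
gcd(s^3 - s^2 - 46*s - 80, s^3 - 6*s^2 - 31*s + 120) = s^2 - 3*s - 40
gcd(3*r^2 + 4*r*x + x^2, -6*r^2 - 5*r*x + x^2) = r + x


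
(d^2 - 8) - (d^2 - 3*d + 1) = 3*d - 9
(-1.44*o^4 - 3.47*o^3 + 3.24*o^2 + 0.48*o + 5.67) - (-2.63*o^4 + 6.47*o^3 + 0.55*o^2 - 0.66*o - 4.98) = 1.19*o^4 - 9.94*o^3 + 2.69*o^2 + 1.14*o + 10.65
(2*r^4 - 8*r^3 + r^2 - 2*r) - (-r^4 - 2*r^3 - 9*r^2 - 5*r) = 3*r^4 - 6*r^3 + 10*r^2 + 3*r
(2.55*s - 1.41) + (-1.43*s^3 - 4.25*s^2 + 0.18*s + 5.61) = -1.43*s^3 - 4.25*s^2 + 2.73*s + 4.2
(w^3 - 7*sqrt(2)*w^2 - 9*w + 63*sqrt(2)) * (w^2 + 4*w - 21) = w^5 - 7*sqrt(2)*w^4 + 4*w^4 - 28*sqrt(2)*w^3 - 30*w^3 - 36*w^2 + 210*sqrt(2)*w^2 + 189*w + 252*sqrt(2)*w - 1323*sqrt(2)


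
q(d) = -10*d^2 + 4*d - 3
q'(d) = 4 - 20*d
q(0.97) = -8.53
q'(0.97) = -15.40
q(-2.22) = -61.16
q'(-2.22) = 48.40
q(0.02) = -2.92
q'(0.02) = 3.60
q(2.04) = -36.46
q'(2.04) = -36.80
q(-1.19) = -21.92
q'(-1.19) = 27.80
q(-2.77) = -90.81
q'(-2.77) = 59.40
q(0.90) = -7.50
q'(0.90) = -14.00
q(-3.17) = -116.17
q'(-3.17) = 67.40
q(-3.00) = -105.00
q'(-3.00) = 64.00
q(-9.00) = -849.00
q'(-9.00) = 184.00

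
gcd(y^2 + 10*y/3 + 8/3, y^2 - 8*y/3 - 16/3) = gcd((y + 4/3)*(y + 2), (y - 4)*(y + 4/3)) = y + 4/3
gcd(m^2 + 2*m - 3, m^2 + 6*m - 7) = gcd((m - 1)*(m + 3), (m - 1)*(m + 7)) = m - 1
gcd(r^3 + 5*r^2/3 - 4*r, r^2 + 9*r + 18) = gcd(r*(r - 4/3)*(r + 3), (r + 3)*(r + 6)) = r + 3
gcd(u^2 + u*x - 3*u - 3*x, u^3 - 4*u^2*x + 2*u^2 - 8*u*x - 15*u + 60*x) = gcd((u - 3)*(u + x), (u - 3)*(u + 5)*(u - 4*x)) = u - 3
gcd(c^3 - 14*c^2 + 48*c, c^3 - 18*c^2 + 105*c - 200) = c - 8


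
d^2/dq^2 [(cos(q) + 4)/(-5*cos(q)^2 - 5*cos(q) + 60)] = (cos(q)^2 + 3*cos(q) - 2)/(5*(cos(q) - 3)^3)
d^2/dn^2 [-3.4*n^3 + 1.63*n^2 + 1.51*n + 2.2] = 3.26 - 20.4*n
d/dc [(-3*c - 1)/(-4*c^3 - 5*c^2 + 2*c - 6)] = (-24*c^3 - 27*c^2 - 10*c + 20)/(16*c^6 + 40*c^5 + 9*c^4 + 28*c^3 + 64*c^2 - 24*c + 36)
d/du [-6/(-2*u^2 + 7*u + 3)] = 6*(7 - 4*u)/(-2*u^2 + 7*u + 3)^2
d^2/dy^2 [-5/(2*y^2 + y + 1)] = 10*(4*y^2 + 2*y - (4*y + 1)^2 + 2)/(2*y^2 + y + 1)^3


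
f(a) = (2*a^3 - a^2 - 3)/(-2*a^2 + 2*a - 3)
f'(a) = (4*a - 2)*(2*a^3 - a^2 - 3)/(-2*a^2 + 2*a - 3)^2 + (6*a^2 - 2*a)/(-2*a^2 + 2*a - 3)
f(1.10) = 0.48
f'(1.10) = -1.93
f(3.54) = -3.49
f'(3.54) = -1.22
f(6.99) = -7.28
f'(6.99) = -1.04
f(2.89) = -2.65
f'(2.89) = -1.36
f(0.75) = 1.04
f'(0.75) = -1.11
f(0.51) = 1.20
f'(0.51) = -0.24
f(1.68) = -0.69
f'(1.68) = -1.95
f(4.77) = -4.91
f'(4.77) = -1.11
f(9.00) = -9.35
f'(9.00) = -1.02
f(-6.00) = 5.41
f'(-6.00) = -1.00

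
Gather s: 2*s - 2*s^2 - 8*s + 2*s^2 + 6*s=0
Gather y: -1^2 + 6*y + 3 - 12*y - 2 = -6*y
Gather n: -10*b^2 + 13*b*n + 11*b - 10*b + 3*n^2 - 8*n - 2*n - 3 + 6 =-10*b^2 + b + 3*n^2 + n*(13*b - 10) + 3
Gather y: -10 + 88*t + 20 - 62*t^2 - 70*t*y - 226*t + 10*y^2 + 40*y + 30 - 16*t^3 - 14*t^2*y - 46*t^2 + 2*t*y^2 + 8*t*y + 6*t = -16*t^3 - 108*t^2 - 132*t + y^2*(2*t + 10) + y*(-14*t^2 - 62*t + 40) + 40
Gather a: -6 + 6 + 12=12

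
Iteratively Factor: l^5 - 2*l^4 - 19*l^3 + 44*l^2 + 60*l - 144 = (l + 4)*(l^4 - 6*l^3 + 5*l^2 + 24*l - 36) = (l - 3)*(l + 4)*(l^3 - 3*l^2 - 4*l + 12) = (l - 3)*(l + 2)*(l + 4)*(l^2 - 5*l + 6) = (l - 3)^2*(l + 2)*(l + 4)*(l - 2)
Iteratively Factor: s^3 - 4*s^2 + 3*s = (s - 3)*(s^2 - s) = s*(s - 3)*(s - 1)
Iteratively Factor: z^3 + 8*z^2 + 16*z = (z + 4)*(z^2 + 4*z) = (z + 4)^2*(z)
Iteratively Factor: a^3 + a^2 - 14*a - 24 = (a + 3)*(a^2 - 2*a - 8) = (a - 4)*(a + 3)*(a + 2)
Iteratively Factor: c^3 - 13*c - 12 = (c + 1)*(c^2 - c - 12) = (c + 1)*(c + 3)*(c - 4)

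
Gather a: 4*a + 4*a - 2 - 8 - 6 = 8*a - 16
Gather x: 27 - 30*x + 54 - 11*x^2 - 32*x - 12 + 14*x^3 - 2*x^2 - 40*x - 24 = 14*x^3 - 13*x^2 - 102*x + 45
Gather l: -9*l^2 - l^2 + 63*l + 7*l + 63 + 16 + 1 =-10*l^2 + 70*l + 80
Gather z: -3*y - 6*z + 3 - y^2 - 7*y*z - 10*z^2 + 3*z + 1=-y^2 - 3*y - 10*z^2 + z*(-7*y - 3) + 4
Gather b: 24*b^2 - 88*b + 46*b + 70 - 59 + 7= 24*b^2 - 42*b + 18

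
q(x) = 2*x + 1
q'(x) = 2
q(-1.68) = -2.36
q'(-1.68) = 2.00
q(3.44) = 7.88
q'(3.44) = 2.00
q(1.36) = 3.72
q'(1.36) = 2.00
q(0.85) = 2.70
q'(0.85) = 2.00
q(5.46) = 11.92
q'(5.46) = 2.00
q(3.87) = 8.74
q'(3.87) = 2.00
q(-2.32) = -3.64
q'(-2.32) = 2.00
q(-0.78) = -0.56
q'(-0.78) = 2.00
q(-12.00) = -23.00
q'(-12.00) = 2.00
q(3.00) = 7.00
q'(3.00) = 2.00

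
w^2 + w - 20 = (w - 4)*(w + 5)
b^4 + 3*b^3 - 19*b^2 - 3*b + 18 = (b - 3)*(b - 1)*(b + 1)*(b + 6)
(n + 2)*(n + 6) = n^2 + 8*n + 12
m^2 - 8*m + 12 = (m - 6)*(m - 2)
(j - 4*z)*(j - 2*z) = j^2 - 6*j*z + 8*z^2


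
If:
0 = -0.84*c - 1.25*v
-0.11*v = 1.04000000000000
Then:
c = 14.07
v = -9.45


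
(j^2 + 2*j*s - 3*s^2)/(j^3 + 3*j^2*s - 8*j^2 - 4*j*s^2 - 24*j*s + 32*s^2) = (j + 3*s)/(j^2 + 4*j*s - 8*j - 32*s)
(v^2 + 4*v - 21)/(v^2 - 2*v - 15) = (-v^2 - 4*v + 21)/(-v^2 + 2*v + 15)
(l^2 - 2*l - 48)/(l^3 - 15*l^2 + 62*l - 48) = (l + 6)/(l^2 - 7*l + 6)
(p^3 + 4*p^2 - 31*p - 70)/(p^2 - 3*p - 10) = p + 7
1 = 1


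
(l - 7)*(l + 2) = l^2 - 5*l - 14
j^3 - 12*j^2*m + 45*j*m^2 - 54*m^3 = (j - 6*m)*(j - 3*m)^2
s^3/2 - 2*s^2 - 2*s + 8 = (s/2 + 1)*(s - 4)*(s - 2)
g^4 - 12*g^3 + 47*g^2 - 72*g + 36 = (g - 6)*(g - 3)*(g - 2)*(g - 1)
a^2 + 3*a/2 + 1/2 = (a + 1/2)*(a + 1)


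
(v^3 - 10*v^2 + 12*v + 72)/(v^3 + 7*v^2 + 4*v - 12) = (v^2 - 12*v + 36)/(v^2 + 5*v - 6)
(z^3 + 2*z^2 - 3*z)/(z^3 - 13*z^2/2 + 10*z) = 2*(z^2 + 2*z - 3)/(2*z^2 - 13*z + 20)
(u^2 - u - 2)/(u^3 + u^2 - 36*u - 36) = (u - 2)/(u^2 - 36)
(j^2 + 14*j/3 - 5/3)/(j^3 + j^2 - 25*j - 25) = (j - 1/3)/(j^2 - 4*j - 5)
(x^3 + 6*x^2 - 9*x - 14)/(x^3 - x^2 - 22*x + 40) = (x^2 + 8*x + 7)/(x^2 + x - 20)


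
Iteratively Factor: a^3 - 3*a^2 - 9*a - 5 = (a + 1)*(a^2 - 4*a - 5) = (a + 1)^2*(a - 5)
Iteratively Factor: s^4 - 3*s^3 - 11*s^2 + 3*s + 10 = (s - 5)*(s^3 + 2*s^2 - s - 2) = (s - 5)*(s + 1)*(s^2 + s - 2) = (s - 5)*(s - 1)*(s + 1)*(s + 2)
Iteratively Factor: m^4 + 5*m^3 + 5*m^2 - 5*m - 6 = (m + 3)*(m^3 + 2*m^2 - m - 2) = (m - 1)*(m + 3)*(m^2 + 3*m + 2) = (m - 1)*(m + 1)*(m + 3)*(m + 2)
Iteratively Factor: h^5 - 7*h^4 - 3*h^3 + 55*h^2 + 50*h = (h - 5)*(h^4 - 2*h^3 - 13*h^2 - 10*h) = (h - 5)^2*(h^3 + 3*h^2 + 2*h) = (h - 5)^2*(h + 1)*(h^2 + 2*h) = h*(h - 5)^2*(h + 1)*(h + 2)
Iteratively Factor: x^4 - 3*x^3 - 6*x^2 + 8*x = (x - 4)*(x^3 + x^2 - 2*x) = (x - 4)*(x - 1)*(x^2 + 2*x) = (x - 4)*(x - 1)*(x + 2)*(x)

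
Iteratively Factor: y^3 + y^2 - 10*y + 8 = (y - 2)*(y^2 + 3*y - 4) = (y - 2)*(y - 1)*(y + 4)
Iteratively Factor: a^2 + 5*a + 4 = (a + 4)*(a + 1)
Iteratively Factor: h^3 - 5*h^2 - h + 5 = (h - 1)*(h^2 - 4*h - 5) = (h - 5)*(h - 1)*(h + 1)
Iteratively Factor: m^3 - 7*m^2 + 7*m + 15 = (m - 3)*(m^2 - 4*m - 5) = (m - 3)*(m + 1)*(m - 5)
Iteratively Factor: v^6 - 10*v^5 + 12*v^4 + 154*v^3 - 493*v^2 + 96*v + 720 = (v + 4)*(v^5 - 14*v^4 + 68*v^3 - 118*v^2 - 21*v + 180) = (v + 1)*(v + 4)*(v^4 - 15*v^3 + 83*v^2 - 201*v + 180) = (v - 3)*(v + 1)*(v + 4)*(v^3 - 12*v^2 + 47*v - 60) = (v - 4)*(v - 3)*(v + 1)*(v + 4)*(v^2 - 8*v + 15) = (v - 4)*(v - 3)^2*(v + 1)*(v + 4)*(v - 5)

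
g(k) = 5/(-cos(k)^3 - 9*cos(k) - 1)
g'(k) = 5*(-3*sin(k)*cos(k)^2 - 9*sin(k))/(-cos(k)^3 - 9*cos(k) - 1)^2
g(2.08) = 1.43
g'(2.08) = -3.46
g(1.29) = -1.42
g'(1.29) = -3.59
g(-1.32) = -1.54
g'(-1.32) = 4.21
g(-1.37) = -1.78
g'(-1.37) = 5.69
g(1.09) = -0.95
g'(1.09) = -1.54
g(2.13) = 1.27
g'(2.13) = -2.71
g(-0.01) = -0.45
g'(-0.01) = 0.00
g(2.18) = 1.15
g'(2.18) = -2.18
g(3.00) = 0.56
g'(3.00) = -0.11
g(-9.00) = 0.63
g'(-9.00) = 0.37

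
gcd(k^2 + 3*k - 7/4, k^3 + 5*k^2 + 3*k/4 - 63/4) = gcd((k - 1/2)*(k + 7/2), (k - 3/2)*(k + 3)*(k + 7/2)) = k + 7/2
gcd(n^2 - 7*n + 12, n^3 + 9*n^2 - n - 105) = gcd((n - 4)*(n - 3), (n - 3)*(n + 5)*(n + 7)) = n - 3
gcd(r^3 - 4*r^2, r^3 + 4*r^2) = r^2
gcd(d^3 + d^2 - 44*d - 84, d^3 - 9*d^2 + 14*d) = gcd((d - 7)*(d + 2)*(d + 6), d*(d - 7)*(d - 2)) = d - 7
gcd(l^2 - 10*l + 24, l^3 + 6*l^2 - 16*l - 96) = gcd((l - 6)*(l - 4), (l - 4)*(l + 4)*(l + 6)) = l - 4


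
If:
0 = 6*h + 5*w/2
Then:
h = -5*w/12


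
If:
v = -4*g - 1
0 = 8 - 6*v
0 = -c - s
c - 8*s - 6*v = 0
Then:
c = 8/9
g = -7/12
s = -8/9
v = 4/3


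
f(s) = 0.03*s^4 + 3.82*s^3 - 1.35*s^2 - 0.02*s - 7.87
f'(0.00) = -0.02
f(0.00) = -7.87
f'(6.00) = 422.26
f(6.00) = 807.41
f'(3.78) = 160.00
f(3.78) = 185.21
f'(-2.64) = 84.77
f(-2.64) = -86.06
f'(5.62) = 368.06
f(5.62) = 657.37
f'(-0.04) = 0.11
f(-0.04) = -7.87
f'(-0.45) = 3.50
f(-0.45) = -8.48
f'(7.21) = 621.23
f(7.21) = 1434.63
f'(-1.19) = 19.22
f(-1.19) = -16.14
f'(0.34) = 0.39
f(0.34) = -7.88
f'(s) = 0.12*s^3 + 11.46*s^2 - 2.7*s - 0.02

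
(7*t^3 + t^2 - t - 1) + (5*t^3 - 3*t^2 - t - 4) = 12*t^3 - 2*t^2 - 2*t - 5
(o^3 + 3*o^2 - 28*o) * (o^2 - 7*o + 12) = o^5 - 4*o^4 - 37*o^3 + 232*o^2 - 336*o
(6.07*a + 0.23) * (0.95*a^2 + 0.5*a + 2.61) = 5.7665*a^3 + 3.2535*a^2 + 15.9577*a + 0.6003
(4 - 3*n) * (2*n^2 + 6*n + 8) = -6*n^3 - 10*n^2 + 32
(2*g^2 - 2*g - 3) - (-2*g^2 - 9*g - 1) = 4*g^2 + 7*g - 2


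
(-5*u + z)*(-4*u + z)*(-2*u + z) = -40*u^3 + 38*u^2*z - 11*u*z^2 + z^3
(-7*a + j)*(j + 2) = -7*a*j - 14*a + j^2 + 2*j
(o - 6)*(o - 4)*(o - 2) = o^3 - 12*o^2 + 44*o - 48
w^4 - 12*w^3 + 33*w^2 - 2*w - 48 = (w - 8)*(w - 3)*(w - 2)*(w + 1)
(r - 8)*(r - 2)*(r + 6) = r^3 - 4*r^2 - 44*r + 96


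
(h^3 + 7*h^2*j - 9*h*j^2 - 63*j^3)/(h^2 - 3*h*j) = h + 10*j + 21*j^2/h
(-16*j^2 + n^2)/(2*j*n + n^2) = (-16*j^2 + n^2)/(n*(2*j + n))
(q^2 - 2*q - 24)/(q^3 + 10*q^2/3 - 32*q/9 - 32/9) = 9*(q - 6)/(9*q^2 - 6*q - 8)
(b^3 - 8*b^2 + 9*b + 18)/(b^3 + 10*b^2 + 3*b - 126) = (b^2 - 5*b - 6)/(b^2 + 13*b + 42)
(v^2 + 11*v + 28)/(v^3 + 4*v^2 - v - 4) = (v + 7)/(v^2 - 1)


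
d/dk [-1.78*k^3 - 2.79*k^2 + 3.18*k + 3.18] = -5.34*k^2 - 5.58*k + 3.18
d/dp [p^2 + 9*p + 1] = 2*p + 9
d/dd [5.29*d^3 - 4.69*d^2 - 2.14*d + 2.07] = 15.87*d^2 - 9.38*d - 2.14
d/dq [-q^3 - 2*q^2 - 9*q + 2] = -3*q^2 - 4*q - 9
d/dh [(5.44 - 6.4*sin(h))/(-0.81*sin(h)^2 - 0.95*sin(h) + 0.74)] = (-5.184*sin(h)^2 + 8.8128*sin(h) + 0.432)*cos(h)/(0.6561*sin(h)^4 + 1.539*sin(h)^3 - 0.2963*sin(h)^2 - 1.406*sin(h) + 0.5476)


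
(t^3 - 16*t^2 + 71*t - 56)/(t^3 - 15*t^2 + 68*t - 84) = (t^2 - 9*t + 8)/(t^2 - 8*t + 12)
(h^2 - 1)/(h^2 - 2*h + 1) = (h + 1)/(h - 1)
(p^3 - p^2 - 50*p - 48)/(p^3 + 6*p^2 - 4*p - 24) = (p^2 - 7*p - 8)/(p^2 - 4)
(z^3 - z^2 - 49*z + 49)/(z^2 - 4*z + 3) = (z^2 - 49)/(z - 3)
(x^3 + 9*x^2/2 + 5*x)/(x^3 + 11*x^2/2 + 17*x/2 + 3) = x*(2*x + 5)/(2*x^2 + 7*x + 3)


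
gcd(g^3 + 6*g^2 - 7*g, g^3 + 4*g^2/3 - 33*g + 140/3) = g + 7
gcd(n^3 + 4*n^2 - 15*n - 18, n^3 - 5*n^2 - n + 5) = n + 1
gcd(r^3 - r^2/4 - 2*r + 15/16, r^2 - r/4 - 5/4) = r - 5/4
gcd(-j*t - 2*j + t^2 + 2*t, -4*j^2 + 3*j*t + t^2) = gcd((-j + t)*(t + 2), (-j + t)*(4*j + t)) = -j + t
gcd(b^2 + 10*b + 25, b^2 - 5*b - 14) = 1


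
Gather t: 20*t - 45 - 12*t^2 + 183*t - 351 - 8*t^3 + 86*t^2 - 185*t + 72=-8*t^3 + 74*t^2 + 18*t - 324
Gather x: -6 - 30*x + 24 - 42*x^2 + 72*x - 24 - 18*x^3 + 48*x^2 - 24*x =-18*x^3 + 6*x^2 + 18*x - 6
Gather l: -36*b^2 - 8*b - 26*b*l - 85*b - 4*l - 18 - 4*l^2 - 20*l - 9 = -36*b^2 - 93*b - 4*l^2 + l*(-26*b - 24) - 27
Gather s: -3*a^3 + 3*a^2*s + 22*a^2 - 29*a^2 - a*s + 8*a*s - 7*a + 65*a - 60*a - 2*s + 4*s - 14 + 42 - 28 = -3*a^3 - 7*a^2 - 2*a + s*(3*a^2 + 7*a + 2)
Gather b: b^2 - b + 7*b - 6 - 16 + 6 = b^2 + 6*b - 16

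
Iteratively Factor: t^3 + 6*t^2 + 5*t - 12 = (t + 4)*(t^2 + 2*t - 3) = (t + 3)*(t + 4)*(t - 1)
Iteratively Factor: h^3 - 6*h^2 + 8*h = (h - 2)*(h^2 - 4*h) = h*(h - 2)*(h - 4)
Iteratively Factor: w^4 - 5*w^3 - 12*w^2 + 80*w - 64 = (w - 1)*(w^3 - 4*w^2 - 16*w + 64) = (w - 4)*(w - 1)*(w^2 - 16) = (w - 4)^2*(w - 1)*(w + 4)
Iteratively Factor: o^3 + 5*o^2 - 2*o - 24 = (o - 2)*(o^2 + 7*o + 12) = (o - 2)*(o + 3)*(o + 4)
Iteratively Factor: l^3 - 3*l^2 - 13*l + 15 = (l - 5)*(l^2 + 2*l - 3) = (l - 5)*(l + 3)*(l - 1)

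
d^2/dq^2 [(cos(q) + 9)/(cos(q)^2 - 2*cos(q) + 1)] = (-71*cos(q)/4 - 20*cos(2*q) - cos(3*q)/4 + 38)/(cos(q) - 1)^4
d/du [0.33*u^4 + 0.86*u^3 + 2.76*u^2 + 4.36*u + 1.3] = 1.32*u^3 + 2.58*u^2 + 5.52*u + 4.36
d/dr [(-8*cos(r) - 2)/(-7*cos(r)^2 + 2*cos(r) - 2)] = 4*(14*cos(r)^2 + 7*cos(r) - 5)*sin(r)/(7*sin(r)^2 + 2*cos(r) - 9)^2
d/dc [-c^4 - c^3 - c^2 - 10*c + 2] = -4*c^3 - 3*c^2 - 2*c - 10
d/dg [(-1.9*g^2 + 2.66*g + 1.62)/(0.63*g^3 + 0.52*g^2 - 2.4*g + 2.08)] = (1.197*g^4 - 3.3516*g^3 + 0.114999999999998*g^2 - 9.5888*g + 9.4208)/(0.3969*g^6 + 0.6552*g^5 - 2.7536*g^4 + 0.1248*g^3 + 7.9232*g^2 - 9.984*g + 4.3264)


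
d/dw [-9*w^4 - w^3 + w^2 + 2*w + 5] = -36*w^3 - 3*w^2 + 2*w + 2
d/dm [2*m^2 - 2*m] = 4*m - 2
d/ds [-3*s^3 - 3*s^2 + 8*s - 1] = -9*s^2 - 6*s + 8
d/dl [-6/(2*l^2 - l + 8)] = 6*(4*l - 1)/(2*l^2 - l + 8)^2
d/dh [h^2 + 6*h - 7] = 2*h + 6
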